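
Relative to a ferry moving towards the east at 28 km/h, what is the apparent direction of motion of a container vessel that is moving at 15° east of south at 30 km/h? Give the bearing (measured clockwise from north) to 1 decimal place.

214.9°

Taking east as x and north as y: container vessel velocity = (7.765, -28.978) km/h; ferry velocity = (28.000, 0.000) km/h.
Velocity of container vessel relative to ferry = (7.765, -28.978) − (28.000, 0.000) = (-20.235, -28.978) km/h.
Bearing = atan2(-20.24, -28.98) = 214.93° clockwise from north.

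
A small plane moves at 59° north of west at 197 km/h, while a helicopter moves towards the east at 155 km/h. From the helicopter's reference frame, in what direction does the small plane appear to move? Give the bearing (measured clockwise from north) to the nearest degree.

303°

Taking east as x and north as y: small plane velocity = (-101.463, 168.862) km/h; helicopter velocity = (155.000, 0.000) km/h.
Velocity of small plane relative to helicopter = (-101.463, 168.862) − (155.000, 0.000) = (-256.463, 168.862) km/h.
Bearing = atan2(-256.46, 168.86) = 303.36° clockwise from north.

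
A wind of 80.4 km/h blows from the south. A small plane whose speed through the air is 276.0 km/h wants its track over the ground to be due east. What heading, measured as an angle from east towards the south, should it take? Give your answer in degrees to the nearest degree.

The wind pushes perpendicular to the desired track; the heading must have a component into the wind equal to 80.4 km/h: 276.0 sin θ = 80.4.
sin θ = 0.2913, so θ = 16.936°.

17°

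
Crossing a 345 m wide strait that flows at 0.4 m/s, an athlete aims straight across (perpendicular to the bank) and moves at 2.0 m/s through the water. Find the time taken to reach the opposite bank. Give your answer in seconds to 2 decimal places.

172.50 s

The component of the athlete's velocity perpendicular to the bank is 2.0 m/s.
Only the cross-stream component determines the crossing time; the current contributes nothing perpendicular to the bank.
Time = 345 / 2.000 = 172.500 s.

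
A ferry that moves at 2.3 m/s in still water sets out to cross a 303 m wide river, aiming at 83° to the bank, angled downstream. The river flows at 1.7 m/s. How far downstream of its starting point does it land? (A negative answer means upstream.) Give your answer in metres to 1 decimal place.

262.8 m

Perpendicular speed = 2.283 m/s; crossing time = 303 / 2.283 = 132.728 s.
Net downstream speed = 1.980 m/s.
Drift = 1.980 × 132.728 = 262.842 m (downstream).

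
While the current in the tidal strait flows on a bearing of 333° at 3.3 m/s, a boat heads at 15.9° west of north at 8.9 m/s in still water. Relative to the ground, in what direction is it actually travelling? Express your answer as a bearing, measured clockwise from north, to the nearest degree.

341°

Taking east as x and north as y: velocity relative to the water = (-2.438, 8.559) m/s; the water relative to ground = (-1.498, 2.940) m/s.
Velocity relative to ground = (-2.438, 8.559) + (-1.498, 2.940) = (-3.936, 11.500) m/s.
Bearing = atan2(-3.94, 11.50) = 341.10° clockwise from north.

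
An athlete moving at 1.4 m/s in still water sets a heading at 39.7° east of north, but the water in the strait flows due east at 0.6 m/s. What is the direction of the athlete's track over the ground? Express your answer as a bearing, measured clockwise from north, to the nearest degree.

Taking east as x and north as y: velocity relative to the water = (0.894, 1.077) m/s; the water relative to ground = (0.600, 0.000) m/s.
Velocity relative to ground = (0.894, 1.077) + (0.600, 0.000) = (1.494, 1.077) m/s.
Bearing = atan2(1.49, 1.08) = 54.21° clockwise from north.

054°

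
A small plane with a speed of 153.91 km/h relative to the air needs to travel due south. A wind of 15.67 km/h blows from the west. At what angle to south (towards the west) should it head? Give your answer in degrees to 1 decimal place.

The wind pushes perpendicular to the desired track; the heading must have a component into the wind equal to 15.67 km/h: 153.91 sin θ = 15.67.
sin θ = 0.1018, so θ = 5.844°.

5.8°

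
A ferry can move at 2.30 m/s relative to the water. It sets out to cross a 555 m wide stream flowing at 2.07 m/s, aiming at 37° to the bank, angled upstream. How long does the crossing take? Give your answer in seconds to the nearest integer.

401 s

The component of the ferry's velocity perpendicular to the bank is 2.30 × sin 37° = 1.384 m/s.
The flow acts along the bank and has no component across it.
Time = 555 / 1.384 = 400.961 s.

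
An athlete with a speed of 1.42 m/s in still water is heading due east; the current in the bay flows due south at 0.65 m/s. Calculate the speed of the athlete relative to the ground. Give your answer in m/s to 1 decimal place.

1.6 m/s

Taking east as x and north as y: velocity relative to the water = (1.420, 0.000) m/s; the water relative to ground = (0.000, -0.650) m/s.
Velocity relative to ground = (1.420, 0.000) + (0.000, -0.650) = (1.420, -0.650) m/s.
Speed = |(1.420, -0.650)| = 1.562 m/s.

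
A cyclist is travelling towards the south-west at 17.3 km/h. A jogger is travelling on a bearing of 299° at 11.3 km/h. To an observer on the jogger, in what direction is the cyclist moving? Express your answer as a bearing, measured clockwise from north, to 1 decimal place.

Taking east as x and north as y: cyclist velocity = (-12.233, -12.233) km/h; jogger velocity = (-9.883, 5.478) km/h.
Velocity of cyclist relative to jogger = (-12.233, -12.233) − (-9.883, 5.478) = (-2.350, -17.711) km/h.
Bearing = atan2(-2.35, -17.71) = 187.56° clockwise from north.

187.6°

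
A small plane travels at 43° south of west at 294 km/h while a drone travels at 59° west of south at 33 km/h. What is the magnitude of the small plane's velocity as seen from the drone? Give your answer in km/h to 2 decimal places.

Taking east as x and north as y: small plane velocity = (-215.018, -200.508) km/h; drone velocity = (-28.287, -16.996) km/h.
Velocity of small plane relative to drone = (-215.018, -200.508) − (-28.287, -16.996) = (-186.731, -183.511) km/h.
Magnitude = |(-186.731, -183.511)| = 261.811 km/h.

261.81 km/h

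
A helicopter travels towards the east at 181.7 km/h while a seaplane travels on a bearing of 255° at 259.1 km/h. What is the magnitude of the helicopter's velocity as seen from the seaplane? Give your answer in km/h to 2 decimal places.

437.15 km/h

Taking east as x and north as y: helicopter velocity = (181.700, 0.000) km/h; seaplane velocity = (-250.271, -67.060) km/h.
Velocity of helicopter relative to seaplane = (181.700, 0.000) − (-250.271, -67.060) = (431.971, 67.060) km/h.
Magnitude = |(431.971, 67.060)| = 437.146 km/h.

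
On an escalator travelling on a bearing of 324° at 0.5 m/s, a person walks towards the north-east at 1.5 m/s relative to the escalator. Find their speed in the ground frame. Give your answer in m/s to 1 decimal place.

Taking east as x and north as y: escalator velocity = (-0.294, 0.405) m/s; person velocity relative to escalator = (1.061, 1.061) m/s.
Velocity relative to ground = (-0.294, 0.405) + (1.061, 1.061) = (0.767, 1.465) m/s.
Speed = |(0.767, 1.465)| = 1.654 m/s.

1.7 m/s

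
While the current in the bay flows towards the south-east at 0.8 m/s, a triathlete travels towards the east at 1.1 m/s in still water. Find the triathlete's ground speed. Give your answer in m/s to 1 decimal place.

1.8 m/s

Taking east as x and north as y: velocity relative to the water = (1.100, 0.000) m/s; the water relative to ground = (0.566, -0.566) m/s.
Velocity relative to ground = (1.100, 0.000) + (0.566, -0.566) = (1.666, -0.566) m/s.
Speed = |(1.666, -0.566)| = 1.759 m/s.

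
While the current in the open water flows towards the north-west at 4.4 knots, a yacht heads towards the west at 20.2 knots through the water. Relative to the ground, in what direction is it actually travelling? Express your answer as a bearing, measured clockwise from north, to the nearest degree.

Taking east as x and north as y: velocity relative to the water = (-20.200, 0.000) knots; the water relative to ground = (-3.111, 3.111) knots.
Velocity relative to ground = (-20.200, 0.000) + (-3.111, 3.111) = (-23.311, 3.111) knots.
Bearing = atan2(-23.31, 3.11) = 277.60° clockwise from north.

278°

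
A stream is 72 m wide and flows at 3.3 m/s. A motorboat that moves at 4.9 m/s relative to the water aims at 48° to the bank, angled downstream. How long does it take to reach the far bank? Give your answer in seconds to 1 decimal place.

The component of the motorboat's velocity perpendicular to the bank is 4.9 × sin 48° = 3.641 m/s.
Only the cross-stream component determines the crossing time; the current contributes nothing perpendicular to the bank.
Time = 72 / 3.641 = 19.773 s.

19.8 s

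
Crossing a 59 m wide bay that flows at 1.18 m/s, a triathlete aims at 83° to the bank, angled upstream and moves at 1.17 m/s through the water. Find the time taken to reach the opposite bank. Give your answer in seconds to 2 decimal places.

The component of the triathlete's velocity perpendicular to the bank is 1.17 × sin 83° = 1.161 m/s.
The current is parallel to the bank, so it does not affect the crossing time.
Time = 59 / 1.161 = 50.806 s.

50.81 s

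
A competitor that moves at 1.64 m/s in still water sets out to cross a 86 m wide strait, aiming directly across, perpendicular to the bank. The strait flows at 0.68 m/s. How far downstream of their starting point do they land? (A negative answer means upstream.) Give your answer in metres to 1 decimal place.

Perpendicular speed = 1.640 m/s; crossing time = 86 / 1.640 = 52.439 s.
Net downstream speed = 0.680 m/s.
Drift = 0.680 × 52.439 = 35.659 m (downstream).

35.7 m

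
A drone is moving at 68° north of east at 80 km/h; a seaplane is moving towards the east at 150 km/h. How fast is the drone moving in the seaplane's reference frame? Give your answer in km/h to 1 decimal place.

Taking east as x and north as y: drone velocity = (29.969, 74.175) km/h; seaplane velocity = (150.000, 0.000) km/h.
Velocity of drone relative to seaplane = (29.969, 74.175) − (150.000, 0.000) = (-120.031, 74.175) km/h.
Magnitude = |(-120.031, 74.175)| = 141.101 km/h.

141.1 km/h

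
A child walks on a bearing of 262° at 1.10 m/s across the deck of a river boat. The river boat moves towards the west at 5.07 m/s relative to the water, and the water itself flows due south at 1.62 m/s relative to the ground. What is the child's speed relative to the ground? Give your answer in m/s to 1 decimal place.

In east/north components (m/s): child relative to river boat = (-1.089, -0.153); river boat relative to water = (-5.070, 0.000); water relative to ground = (0.000, -1.620).
Sum = (-6.159, -1.773) m/s.
Speed = |(-6.159, -1.773)| = 6.409 m/s.

6.4 m/s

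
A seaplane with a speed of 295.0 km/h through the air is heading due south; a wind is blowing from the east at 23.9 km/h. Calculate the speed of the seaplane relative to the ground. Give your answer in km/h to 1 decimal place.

296.0 km/h

Taking east as x and north as y: velocity relative to the air = (0.000, -295.000) km/h; the air relative to ground = (-23.900, 0.000) km/h.
Velocity relative to ground = (0.000, -295.000) + (-23.900, 0.000) = (-23.900, -295.000) km/h.
Speed = |(-23.900, -295.000)| = 295.967 km/h.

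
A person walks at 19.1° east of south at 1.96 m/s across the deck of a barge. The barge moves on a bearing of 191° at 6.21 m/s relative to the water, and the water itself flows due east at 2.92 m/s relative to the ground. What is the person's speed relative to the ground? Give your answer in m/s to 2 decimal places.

In east/north components (m/s): person relative to barge = (0.641, -1.852); barge relative to water = (-1.185, -6.096); water relative to ground = (2.920, 0.000).
Sum = (2.376, -7.948) m/s.
Speed = |(2.376, -7.948)| = 8.296 m/s.

8.30 m/s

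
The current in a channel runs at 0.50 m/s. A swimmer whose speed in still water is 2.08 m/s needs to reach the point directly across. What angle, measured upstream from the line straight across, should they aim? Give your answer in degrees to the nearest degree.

14°

To cancel the current, the upstream component of the swimmer's velocity must equal the flow: 2.08 sin θ = 0.50.
sin θ = 0.50 / 2.08 = 0.2404.
θ = arcsin(0.2404) = 13.909°.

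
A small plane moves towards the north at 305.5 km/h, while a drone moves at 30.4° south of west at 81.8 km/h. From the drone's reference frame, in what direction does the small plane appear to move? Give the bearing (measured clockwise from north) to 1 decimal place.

011.5°

Taking east as x and north as y: small plane velocity = (0.000, 305.500) km/h; drone velocity = (-70.554, -41.394) km/h.
Velocity of small plane relative to drone = (0.000, 305.500) − (-70.554, -41.394) = (70.554, 346.894) km/h.
Bearing = atan2(70.55, 346.89) = 11.50° clockwise from north.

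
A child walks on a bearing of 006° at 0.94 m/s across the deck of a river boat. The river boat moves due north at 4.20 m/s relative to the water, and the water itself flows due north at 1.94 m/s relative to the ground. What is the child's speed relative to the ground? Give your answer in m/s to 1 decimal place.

In east/north components (m/s): child relative to river boat = (0.098, 0.935); river boat relative to water = (0.000, 4.200); water relative to ground = (0.000, 1.940).
Sum = (0.098, 7.075) m/s.
Speed = |(0.098, 7.075)| = 7.076 m/s.

7.1 m/s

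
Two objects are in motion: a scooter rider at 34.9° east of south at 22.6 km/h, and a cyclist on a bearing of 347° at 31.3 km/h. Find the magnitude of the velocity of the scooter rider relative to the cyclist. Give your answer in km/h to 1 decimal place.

Taking east as x and north as y: scooter rider velocity = (12.930, -18.535) km/h; cyclist velocity = (-7.041, 30.498) km/h.
Velocity of scooter rider relative to cyclist = (12.930, -18.535) − (-7.041, 30.498) = (19.971, -49.033) km/h.
Magnitude = |(19.971, -49.033)| = 52.944 km/h.

52.9 km/h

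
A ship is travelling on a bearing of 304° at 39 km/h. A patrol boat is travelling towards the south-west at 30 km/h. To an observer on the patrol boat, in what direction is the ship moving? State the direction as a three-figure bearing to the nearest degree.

346°

Taking east as x and north as y: ship velocity = (-32.332, 21.809) km/h; patrol boat velocity = (-21.213, -21.213) km/h.
Velocity of ship relative to patrol boat = (-32.332, 21.809) − (-21.213, -21.213) = (-11.119, 43.022) km/h.
Bearing = atan2(-11.12, 43.02) = 345.51° clockwise from north.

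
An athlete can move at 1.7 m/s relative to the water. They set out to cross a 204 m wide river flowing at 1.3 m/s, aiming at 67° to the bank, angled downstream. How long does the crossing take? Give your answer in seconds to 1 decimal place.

130.4 s

The component of the athlete's velocity perpendicular to the bank is 1.7 × sin 67° = 1.565 m/s.
The flow acts along the bank and has no component across it.
Time = 204 / 1.565 = 130.363 s.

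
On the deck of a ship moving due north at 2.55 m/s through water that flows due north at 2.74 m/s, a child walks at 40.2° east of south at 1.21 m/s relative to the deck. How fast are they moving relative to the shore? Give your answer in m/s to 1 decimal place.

4.4 m/s

In east/north components (m/s): child relative to ship = (0.781, -0.924); ship relative to water = (0.000, 2.550); water relative to ground = (0.000, 2.740).
Sum = (0.781, 4.366) m/s.
Speed = |(0.781, 4.366)| = 4.435 m/s.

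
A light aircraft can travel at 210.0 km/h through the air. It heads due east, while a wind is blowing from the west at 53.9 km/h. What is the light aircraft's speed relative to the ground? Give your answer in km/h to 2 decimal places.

Taking east as x and north as y: velocity relative to the air = (210.000, 0.000) km/h; the air relative to ground = (53.900, 0.000) km/h.
Velocity relative to ground = (210.000, 0.000) + (53.900, 0.000) = (263.900, 0.000) km/h.
Speed = |(263.900, 0.000)| = 263.900 km/h.

263.90 km/h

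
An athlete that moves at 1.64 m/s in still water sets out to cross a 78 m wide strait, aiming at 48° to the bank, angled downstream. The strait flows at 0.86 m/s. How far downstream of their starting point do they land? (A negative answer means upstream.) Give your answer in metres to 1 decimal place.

125.3 m

Perpendicular speed = 1.219 m/s; crossing time = 78 / 1.219 = 64.000 s.
Net downstream speed = 1.957 m/s.
Drift = 1.957 × 64.000 = 125.271 m (downstream).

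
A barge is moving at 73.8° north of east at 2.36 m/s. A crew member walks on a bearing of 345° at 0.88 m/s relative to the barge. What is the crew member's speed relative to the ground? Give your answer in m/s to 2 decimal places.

3.15 m/s

Taking east as x and north as y: barge velocity = (0.658, 2.266) m/s; crew member velocity relative to barge = (-0.228, 0.850) m/s.
Velocity relative to ground = (0.658, 2.266) + (-0.228, 0.850) = (0.431, 3.116) m/s.
Speed = |(0.431, 3.116)| = 3.146 m/s.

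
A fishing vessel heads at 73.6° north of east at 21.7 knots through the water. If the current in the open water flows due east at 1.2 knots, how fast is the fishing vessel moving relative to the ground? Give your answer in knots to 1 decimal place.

22.1 knots

Taking east as x and north as y: velocity relative to the water = (6.127, 20.817) knots; the water relative to ground = (1.200, 0.000) knots.
Velocity relative to ground = (6.127, 20.817) + (1.200, 0.000) = (7.327, 20.817) knots.
Speed = |(7.327, 20.817)| = 22.069 knots.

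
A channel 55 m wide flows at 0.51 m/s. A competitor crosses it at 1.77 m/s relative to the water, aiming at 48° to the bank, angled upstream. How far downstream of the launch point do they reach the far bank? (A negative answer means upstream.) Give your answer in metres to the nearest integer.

Perpendicular speed = 1.315 m/s; crossing time = 55 / 1.315 = 41.813 s.
Net downstream speed = -0.674 m/s.
Drift = -0.674 × 41.813 = -28.197 m (upstream).

-28 m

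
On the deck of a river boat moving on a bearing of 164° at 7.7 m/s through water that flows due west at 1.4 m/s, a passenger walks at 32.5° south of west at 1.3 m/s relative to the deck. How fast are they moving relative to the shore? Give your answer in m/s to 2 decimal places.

8.11 m/s

In east/north components (m/s): passenger relative to river boat = (-1.096, -0.698); river boat relative to water = (2.122, -7.402); water relative to ground = (-1.400, 0.000).
Sum = (-0.374, -8.100) m/s.
Speed = |(-0.374, -8.100)| = 8.109 m/s.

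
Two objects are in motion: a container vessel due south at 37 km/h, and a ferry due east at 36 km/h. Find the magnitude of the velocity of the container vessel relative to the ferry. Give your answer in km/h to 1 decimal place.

51.6 km/h

Taking east as x and north as y: container vessel velocity = (0.000, -37.000) km/h; ferry velocity = (36.000, 0.000) km/h.
Velocity of container vessel relative to ferry = (0.000, -37.000) − (36.000, 0.000) = (-36.000, -37.000) km/h.
Magnitude = |(-36.000, -37.000)| = 51.624 km/h.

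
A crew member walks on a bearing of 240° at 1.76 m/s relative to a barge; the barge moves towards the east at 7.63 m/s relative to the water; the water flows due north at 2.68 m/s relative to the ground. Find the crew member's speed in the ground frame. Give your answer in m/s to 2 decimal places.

6.37 m/s

In east/north components (m/s): crew member relative to barge = (-1.524, -0.880); barge relative to water = (7.630, 0.000); water relative to ground = (0.000, 2.680).
Sum = (6.106, 1.800) m/s.
Speed = |(6.106, 1.800)| = 6.366 m/s.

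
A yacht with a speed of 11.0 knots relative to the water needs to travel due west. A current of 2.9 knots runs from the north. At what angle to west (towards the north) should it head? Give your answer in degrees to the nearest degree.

The current pushes perpendicular to the desired track; the heading must have a component into the current equal to 2.9 knots: 11.0 sin θ = 2.9.
sin θ = 0.2636, so θ = 15.286°.

15°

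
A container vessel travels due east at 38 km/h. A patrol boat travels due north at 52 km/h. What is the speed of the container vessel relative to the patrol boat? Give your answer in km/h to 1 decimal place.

Taking east as x and north as y: container vessel velocity = (38.000, 0.000) km/h; patrol boat velocity = (0.000, 52.000) km/h.
Velocity of container vessel relative to patrol boat = (38.000, 0.000) − (0.000, 52.000) = (38.000, -52.000) km/h.
Magnitude = |(38.000, -52.000)| = 64.405 km/h.

64.4 km/h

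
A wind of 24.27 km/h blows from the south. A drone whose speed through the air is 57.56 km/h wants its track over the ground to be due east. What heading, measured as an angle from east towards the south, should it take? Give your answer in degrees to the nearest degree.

The wind pushes perpendicular to the desired track; the heading must have a component into the wind equal to 24.27 km/h: 57.56 sin θ = 24.27.
sin θ = 0.4216, so θ = 24.939°.

25°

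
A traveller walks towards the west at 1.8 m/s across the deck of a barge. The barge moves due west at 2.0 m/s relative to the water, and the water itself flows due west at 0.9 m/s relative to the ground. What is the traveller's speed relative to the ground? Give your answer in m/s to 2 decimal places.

4.70 m/s

In east/north components (m/s): traveller relative to barge = (-1.800, 0.000); barge relative to water = (-2.000, 0.000); water relative to ground = (-0.900, 0.000).
Sum = (-4.700, 0.000) m/s.
Speed = |(-4.700, 0.000)| = 4.700 m/s.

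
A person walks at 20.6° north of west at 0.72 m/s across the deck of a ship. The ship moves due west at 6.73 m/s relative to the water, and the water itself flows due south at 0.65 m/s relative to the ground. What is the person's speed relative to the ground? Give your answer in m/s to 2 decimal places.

In east/north components (m/s): person relative to ship = (-0.674, 0.253); ship relative to water = (-6.730, 0.000); water relative to ground = (0.000, -0.650).
Sum = (-7.404, -0.397) m/s.
Speed = |(-7.404, -0.397)| = 7.415 m/s.

7.41 m/s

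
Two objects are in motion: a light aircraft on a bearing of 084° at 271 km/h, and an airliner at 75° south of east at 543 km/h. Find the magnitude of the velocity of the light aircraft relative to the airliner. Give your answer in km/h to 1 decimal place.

567.7 km/h

Taking east as x and north as y: light aircraft velocity = (269.515, 28.327) km/h; airliner velocity = (140.539, -524.498) km/h.
Velocity of light aircraft relative to airliner = (269.515, 28.327) − (140.539, -524.498) = (128.977, 552.825) km/h.
Magnitude = |(128.977, 552.825)| = 567.671 km/h.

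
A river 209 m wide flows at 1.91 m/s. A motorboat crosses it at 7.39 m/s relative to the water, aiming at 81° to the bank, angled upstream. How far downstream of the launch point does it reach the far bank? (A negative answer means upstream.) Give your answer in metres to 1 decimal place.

21.6 m

Perpendicular speed = 7.299 m/s; crossing time = 209 / 7.299 = 28.634 s.
Net downstream speed = 0.754 m/s.
Drift = 0.754 × 28.634 = 21.589 m (downstream).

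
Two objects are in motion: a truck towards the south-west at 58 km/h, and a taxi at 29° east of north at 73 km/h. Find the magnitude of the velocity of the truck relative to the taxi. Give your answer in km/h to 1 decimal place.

Taking east as x and north as y: truck velocity = (-41.012, -41.012) km/h; taxi velocity = (35.391, 63.847) km/h.
Velocity of truck relative to taxi = (-41.012, -41.012) − (35.391, 63.847) = (-76.403, -104.859) km/h.
Magnitude = |(-76.403, -104.859)| = 129.742 km/h.

129.7 km/h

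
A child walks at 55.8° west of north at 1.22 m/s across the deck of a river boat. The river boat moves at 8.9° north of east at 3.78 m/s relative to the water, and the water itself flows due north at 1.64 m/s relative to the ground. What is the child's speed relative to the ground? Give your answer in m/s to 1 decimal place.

In east/north components (m/s): child relative to river boat = (-1.009, 0.686); river boat relative to water = (3.734, 0.585); water relative to ground = (0.000, 1.640).
Sum = (2.725, 2.911) m/s.
Speed = |(2.725, 2.911)| = 3.987 m/s.

4.0 m/s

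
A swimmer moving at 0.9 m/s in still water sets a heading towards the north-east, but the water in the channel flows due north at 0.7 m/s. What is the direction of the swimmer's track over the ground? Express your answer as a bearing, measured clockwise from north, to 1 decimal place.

Taking east as x and north as y: velocity relative to the water = (0.636, 0.636) m/s; the water relative to ground = (0.000, 0.700) m/s.
Velocity relative to ground = (0.636, 0.636) + (0.000, 0.700) = (0.636, 1.336) m/s.
Bearing = atan2(0.64, 1.34) = 25.46° clockwise from north.

025.5°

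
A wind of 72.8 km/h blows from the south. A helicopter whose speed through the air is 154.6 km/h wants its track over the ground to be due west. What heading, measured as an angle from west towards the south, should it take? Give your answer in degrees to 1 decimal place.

The wind pushes perpendicular to the desired track; the heading must have a component into the wind equal to 72.8 km/h: 154.6 sin θ = 72.8.
sin θ = 0.4709, so θ = 28.092°.

28.1°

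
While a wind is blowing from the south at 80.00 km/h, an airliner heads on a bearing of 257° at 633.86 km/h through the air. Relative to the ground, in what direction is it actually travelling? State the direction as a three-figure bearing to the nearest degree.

Taking east as x and north as y: velocity relative to the air = (-617.614, -142.587) km/h; the air relative to ground = (0.000, 80.000) km/h.
Velocity relative to ground = (-617.614, -142.587) + (0.000, 80.000) = (-617.614, -62.587) km/h.
Bearing = atan2(-617.61, -62.59) = 264.21° clockwise from north.

264°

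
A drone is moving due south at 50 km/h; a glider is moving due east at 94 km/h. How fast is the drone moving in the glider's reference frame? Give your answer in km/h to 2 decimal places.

106.47 km/h

Taking east as x and north as y: drone velocity = (0.000, -50.000) km/h; glider velocity = (94.000, 0.000) km/h.
Velocity of drone relative to glider = (0.000, -50.000) − (94.000, 0.000) = (-94.000, -50.000) km/h.
Magnitude = |(-94.000, -50.000)| = 106.471 km/h.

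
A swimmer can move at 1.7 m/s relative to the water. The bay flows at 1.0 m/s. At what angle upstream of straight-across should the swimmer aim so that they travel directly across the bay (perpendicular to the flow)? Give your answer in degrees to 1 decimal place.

36.0°

To cancel the current, the upstream component of the swimmer's velocity must equal the flow: 1.7 sin θ = 1.0.
sin θ = 1.0 / 1.7 = 0.5882.
θ = arcsin(0.5882) = 36.032°.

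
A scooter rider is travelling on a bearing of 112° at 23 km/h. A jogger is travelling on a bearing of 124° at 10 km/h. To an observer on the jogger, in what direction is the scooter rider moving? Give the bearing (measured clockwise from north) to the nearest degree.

Taking east as x and north as y: scooter rider velocity = (21.325, -8.616) km/h; jogger velocity = (8.290, -5.592) km/h.
Velocity of scooter rider relative to jogger = (21.325, -8.616) − (8.290, -5.592) = (13.035, -3.024) km/h.
Bearing = atan2(13.03, -3.02) = 103.06° clockwise from north.

103°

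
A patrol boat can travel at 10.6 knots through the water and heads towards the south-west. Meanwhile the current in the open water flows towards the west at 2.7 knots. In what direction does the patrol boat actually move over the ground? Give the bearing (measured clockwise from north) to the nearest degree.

234°

Taking east as x and north as y: velocity relative to the water = (-7.495, -7.495) knots; the water relative to ground = (-2.700, 0.000) knots.
Velocity relative to ground = (-7.495, -7.495) + (-2.700, 0.000) = (-10.195, -7.495) knots.
Bearing = atan2(-10.20, -7.50) = 233.68° clockwise from north.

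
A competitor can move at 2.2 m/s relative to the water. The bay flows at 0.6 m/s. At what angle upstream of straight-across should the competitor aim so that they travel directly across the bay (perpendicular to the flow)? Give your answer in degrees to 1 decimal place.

15.8°

To cancel the current, the upstream component of the competitor's velocity must equal the flow: 2.2 sin θ = 0.6.
sin θ = 0.6 / 2.2 = 0.2727.
θ = arcsin(0.2727) = 15.827°.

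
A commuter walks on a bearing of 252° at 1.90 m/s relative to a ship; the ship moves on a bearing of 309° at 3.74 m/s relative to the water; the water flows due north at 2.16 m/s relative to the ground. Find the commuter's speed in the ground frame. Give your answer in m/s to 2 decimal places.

In east/north components (m/s): commuter relative to ship = (-1.807, -0.587); ship relative to water = (-2.907, 2.354); water relative to ground = (0.000, 2.160).
Sum = (-4.714, 3.927) m/s.
Speed = |(-4.714, 3.927)| = 6.135 m/s.

6.13 m/s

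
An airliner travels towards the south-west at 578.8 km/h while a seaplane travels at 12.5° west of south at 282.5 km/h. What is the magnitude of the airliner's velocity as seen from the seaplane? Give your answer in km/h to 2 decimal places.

372.84 km/h

Taking east as x and north as y: airliner velocity = (-409.273, -409.273) km/h; seaplane velocity = (-61.144, -275.804) km/h.
Velocity of airliner relative to seaplane = (-409.273, -409.273) − (-61.144, -275.804) = (-348.129, -133.470) km/h.
Magnitude = |(-348.129, -133.470)| = 372.838 km/h.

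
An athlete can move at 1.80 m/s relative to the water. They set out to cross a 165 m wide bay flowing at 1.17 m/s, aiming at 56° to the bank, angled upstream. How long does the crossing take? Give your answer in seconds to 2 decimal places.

The component of the athlete's velocity perpendicular to the bank is 1.80 × sin 56° = 1.492 m/s.
The flow acts along the bank and has no component across it.
Time = 165 / 1.492 = 110.570 s.

110.57 s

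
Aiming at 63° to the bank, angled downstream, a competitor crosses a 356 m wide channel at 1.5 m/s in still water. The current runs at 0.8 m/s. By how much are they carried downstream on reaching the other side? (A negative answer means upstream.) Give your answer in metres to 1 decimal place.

Perpendicular speed = 1.337 m/s; crossing time = 356 / 1.337 = 266.365 s.
Net downstream speed = 1.481 m/s.
Drift = 1.481 × 266.365 = 394.483 m (downstream).

394.5 m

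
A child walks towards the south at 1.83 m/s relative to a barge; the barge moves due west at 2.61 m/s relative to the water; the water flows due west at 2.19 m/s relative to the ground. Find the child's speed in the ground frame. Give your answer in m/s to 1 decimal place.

In east/north components (m/s): child relative to barge = (0.000, -1.830); barge relative to water = (-2.610, 0.000); water relative to ground = (-2.190, 0.000).
Sum = (-4.800, -1.830) m/s.
Speed = |(-4.800, -1.830)| = 5.137 m/s.

5.1 m/s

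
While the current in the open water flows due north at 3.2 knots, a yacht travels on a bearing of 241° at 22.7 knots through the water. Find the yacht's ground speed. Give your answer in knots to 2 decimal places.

Taking east as x and north as y: velocity relative to the water = (-19.854, -11.005) knots; the water relative to ground = (0.000, 3.200) knots.
Velocity relative to ground = (-19.854, -11.005) + (0.000, 3.200) = (-19.854, -7.805) knots.
Speed = |(-19.854, -7.805)| = 21.333 knots.

21.33 knots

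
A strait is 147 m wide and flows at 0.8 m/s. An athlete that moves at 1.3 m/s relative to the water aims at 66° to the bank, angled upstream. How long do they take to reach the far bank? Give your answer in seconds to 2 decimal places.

123.78 s

The component of the athlete's velocity perpendicular to the bank is 1.3 × sin 66° = 1.188 m/s.
Only the cross-stream component determines the crossing time; the current contributes nothing perpendicular to the bank.
Time = 147 / 1.188 = 123.778 s.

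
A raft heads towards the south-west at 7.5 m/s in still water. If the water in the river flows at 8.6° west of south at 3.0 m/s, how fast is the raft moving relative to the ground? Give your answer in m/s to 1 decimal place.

Taking east as x and north as y: velocity relative to the water = (-5.303, -5.303) m/s; the water relative to ground = (-0.449, -2.966) m/s.
Velocity relative to ground = (-5.303, -5.303) + (-0.449, -2.966) = (-5.752, -8.270) m/s.
Speed = |(-5.752, -8.270)| = 10.073 m/s.

10.1 m/s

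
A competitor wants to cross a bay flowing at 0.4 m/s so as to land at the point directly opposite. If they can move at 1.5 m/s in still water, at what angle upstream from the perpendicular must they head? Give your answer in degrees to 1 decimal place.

To cancel the current, the upstream component of the competitor's velocity must equal the flow: 1.5 sin θ = 0.4.
sin θ = 0.4 / 1.5 = 0.2667.
θ = arcsin(0.2667) = 15.466°.

15.5°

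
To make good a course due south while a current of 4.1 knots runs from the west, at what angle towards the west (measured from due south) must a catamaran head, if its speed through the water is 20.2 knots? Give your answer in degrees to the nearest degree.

The current pushes perpendicular to the desired track; the heading must have a component into the current equal to 4.1 knots: 20.2 sin θ = 4.1.
sin θ = 0.2030, so θ = 11.711°.

12°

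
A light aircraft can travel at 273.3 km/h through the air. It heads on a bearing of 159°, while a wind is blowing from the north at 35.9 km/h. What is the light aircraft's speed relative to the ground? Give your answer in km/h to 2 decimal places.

Taking east as x and north as y: velocity relative to the air = (97.942, -255.148) km/h; the air relative to ground = (0.000, -35.900) km/h.
Velocity relative to ground = (97.942, -255.148) + (0.000, -35.900) = (97.942, -291.048) km/h.
Speed = |(97.942, -291.048)| = 307.085 km/h.

307.09 km/h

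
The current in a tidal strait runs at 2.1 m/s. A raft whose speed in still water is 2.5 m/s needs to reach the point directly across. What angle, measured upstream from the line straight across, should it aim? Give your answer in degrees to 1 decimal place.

57.1°

To cancel the current, the upstream component of the raft's velocity must equal the flow: 2.5 sin θ = 2.1.
sin θ = 2.1 / 2.5 = 0.8400.
θ = arcsin(0.8400) = 57.140°.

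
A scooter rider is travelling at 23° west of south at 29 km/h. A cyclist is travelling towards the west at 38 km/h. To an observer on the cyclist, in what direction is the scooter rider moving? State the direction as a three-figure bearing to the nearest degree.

135°

Taking east as x and north as y: scooter rider velocity = (-11.331, -26.695) km/h; cyclist velocity = (-38.000, 0.000) km/h.
Velocity of scooter rider relative to cyclist = (-11.331, -26.695) − (-38.000, 0.000) = (26.669, -26.695) km/h.
Bearing = atan2(26.67, -26.69) = 135.03° clockwise from north.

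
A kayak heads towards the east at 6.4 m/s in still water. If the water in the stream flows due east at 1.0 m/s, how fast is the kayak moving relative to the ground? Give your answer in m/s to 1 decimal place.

7.4 m/s

Taking east as x and north as y: velocity relative to the water = (6.400, 0.000) m/s; the water relative to ground = (1.000, 0.000) m/s.
Velocity relative to ground = (6.400, 0.000) + (1.000, 0.000) = (7.400, 0.000) m/s.
Speed = |(7.400, 0.000)| = 7.400 m/s.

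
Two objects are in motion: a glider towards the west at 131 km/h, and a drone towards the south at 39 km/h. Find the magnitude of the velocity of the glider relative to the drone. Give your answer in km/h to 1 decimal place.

Taking east as x and north as y: glider velocity = (-131.000, 0.000) km/h; drone velocity = (0.000, -39.000) km/h.
Velocity of glider relative to drone = (-131.000, 0.000) − (0.000, -39.000) = (-131.000, 39.000) km/h.
Magnitude = |(-131.000, 39.000)| = 136.682 km/h.

136.7 km/h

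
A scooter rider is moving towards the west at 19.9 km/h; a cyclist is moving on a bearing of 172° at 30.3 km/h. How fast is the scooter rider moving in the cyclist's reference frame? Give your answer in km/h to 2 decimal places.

38.50 km/h

Taking east as x and north as y: scooter rider velocity = (-19.900, 0.000) km/h; cyclist velocity = (4.217, -30.005) km/h.
Velocity of scooter rider relative to cyclist = (-19.900, 0.000) − (4.217, -30.005) = (-24.117, 30.005) km/h.
Magnitude = |(-24.117, 30.005)| = 38.496 km/h.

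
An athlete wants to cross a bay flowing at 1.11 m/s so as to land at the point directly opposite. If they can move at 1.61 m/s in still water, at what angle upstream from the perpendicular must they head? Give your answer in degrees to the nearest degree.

To cancel the current, the upstream component of the athlete's velocity must equal the flow: 1.61 sin θ = 1.11.
sin θ = 1.11 / 1.61 = 0.6894.
θ = arcsin(0.6894) = 43.586°.

44°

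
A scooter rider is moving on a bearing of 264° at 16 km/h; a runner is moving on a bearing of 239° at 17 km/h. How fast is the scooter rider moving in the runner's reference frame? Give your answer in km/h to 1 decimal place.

7.2 km/h

Taking east as x and north as y: scooter rider velocity = (-15.912, -1.672) km/h; runner velocity = (-14.572, -8.756) km/h.
Velocity of scooter rider relative to runner = (-15.912, -1.672) − (-14.572, -8.756) = (-1.341, 7.083) km/h.
Magnitude = |(-1.341, 7.083)| = 7.209 km/h.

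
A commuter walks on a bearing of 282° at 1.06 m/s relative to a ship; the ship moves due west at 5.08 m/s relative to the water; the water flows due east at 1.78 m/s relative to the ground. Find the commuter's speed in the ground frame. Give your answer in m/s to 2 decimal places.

In east/north components (m/s): commuter relative to ship = (-1.037, 0.220); ship relative to water = (-5.080, 0.000); water relative to ground = (1.780, 0.000).
Sum = (-4.337, 0.220) m/s.
Speed = |(-4.337, 0.220)| = 4.342 m/s.

4.34 m/s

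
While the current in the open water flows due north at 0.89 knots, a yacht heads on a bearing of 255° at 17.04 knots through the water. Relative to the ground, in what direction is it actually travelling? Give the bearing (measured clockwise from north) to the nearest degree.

Taking east as x and north as y: velocity relative to the water = (-16.459, -4.410) knots; the water relative to ground = (0.000, 0.890) knots.
Velocity relative to ground = (-16.459, -4.410) + (0.000, 0.890) = (-16.459, -3.520) knots.
Bearing = atan2(-16.46, -3.52) = 257.93° clockwise from north.

258°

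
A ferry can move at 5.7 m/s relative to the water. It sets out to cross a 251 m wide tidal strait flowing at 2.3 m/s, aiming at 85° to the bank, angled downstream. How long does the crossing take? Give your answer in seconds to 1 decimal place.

44.2 s

The component of the ferry's velocity perpendicular to the bank is 5.7 × sin 85° = 5.678 m/s.
The flow acts along the bank and has no component across it.
Time = 251 / 5.678 = 44.203 s.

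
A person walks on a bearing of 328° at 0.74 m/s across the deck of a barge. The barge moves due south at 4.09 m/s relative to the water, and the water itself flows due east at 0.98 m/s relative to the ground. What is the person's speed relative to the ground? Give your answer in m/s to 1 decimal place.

In east/north components (m/s): person relative to barge = (-0.392, 0.628); barge relative to water = (0.000, -4.090); water relative to ground = (0.980, 0.000).
Sum = (0.588, -3.462) m/s.
Speed = |(0.588, -3.462)| = 3.512 m/s.

3.5 m/s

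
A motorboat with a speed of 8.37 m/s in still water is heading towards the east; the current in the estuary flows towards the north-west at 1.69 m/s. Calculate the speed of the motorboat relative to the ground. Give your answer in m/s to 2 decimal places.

7.27 m/s

Taking east as x and north as y: velocity relative to the water = (8.370, 0.000) m/s; the water relative to ground = (-1.195, 1.195) m/s.
Velocity relative to ground = (8.370, 0.000) + (-1.195, 1.195) = (7.175, 1.195) m/s.
Speed = |(7.175, 1.195)| = 7.274 m/s.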